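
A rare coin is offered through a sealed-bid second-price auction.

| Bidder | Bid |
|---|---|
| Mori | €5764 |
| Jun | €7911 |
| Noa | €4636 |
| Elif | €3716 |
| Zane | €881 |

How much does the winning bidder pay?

Highest bid: Jun at €7911, so Jun wins.
Second-highest bid: Mori at €5764 — that is the price the winner pays.

€5764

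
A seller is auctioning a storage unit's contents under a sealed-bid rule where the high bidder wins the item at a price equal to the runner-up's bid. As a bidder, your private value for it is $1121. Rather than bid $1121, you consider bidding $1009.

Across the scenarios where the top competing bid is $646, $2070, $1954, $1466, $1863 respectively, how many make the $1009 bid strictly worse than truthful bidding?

0

The deviation hurts exactly when the highest competing bid lies strictly between $1009 and $1121 — underbidding then forfeits a profitable win.
$646: below both → same outcome either way.
$2070: above both → same outcome either way.
$1954: above both → same outcome either way.
$1466: above both → same outcome either way.
$1863: above both → same outcome either way.
Count: 0.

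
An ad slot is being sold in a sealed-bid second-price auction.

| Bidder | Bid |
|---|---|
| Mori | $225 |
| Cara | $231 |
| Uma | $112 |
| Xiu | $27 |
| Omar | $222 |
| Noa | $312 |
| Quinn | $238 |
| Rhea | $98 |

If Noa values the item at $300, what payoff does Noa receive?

$62

Highest bid: Noa at $312, so Noa wins.
Second-highest bid: Quinn at $238 — that is the price the winner pays.
Noa's payoff = value − price = $300 − $238 = $62.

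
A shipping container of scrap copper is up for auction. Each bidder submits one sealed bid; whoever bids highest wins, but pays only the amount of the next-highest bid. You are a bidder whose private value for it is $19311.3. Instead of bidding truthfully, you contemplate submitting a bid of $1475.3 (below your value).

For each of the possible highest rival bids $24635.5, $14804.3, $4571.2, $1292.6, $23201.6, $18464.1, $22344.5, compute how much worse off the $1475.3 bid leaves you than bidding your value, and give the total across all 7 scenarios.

$20094.3

The deviation costs you only when the competing bid falls strictly between $1475.3 and $19311.3; elsewhere both bids give the same outcome.
$24635.5: outcomes coincide → loss $0.
$14804.3: truthful payoff $4507, deviation payoff $0 → loss $4507.
$4571.2: truthful payoff $14740.1, deviation payoff $0 → loss $14740.1.
$1292.6: outcomes coincide → loss $0.
$23201.6: outcomes coincide → loss $0.
$18464.1: truthful payoff $847.2, deviation payoff $0 → loss $847.2.
$22344.5: outcomes coincide → loss $0.
Total loss = $4507 + $14740.1 + $847.2 = $20094.3.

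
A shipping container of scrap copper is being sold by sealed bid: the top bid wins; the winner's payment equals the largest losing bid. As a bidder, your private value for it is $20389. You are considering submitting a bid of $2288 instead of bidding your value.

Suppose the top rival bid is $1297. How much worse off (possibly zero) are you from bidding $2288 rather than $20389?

$0

Bidding your value $20389: you win (since $20389 > $1297) and pay $1297. Payoff $19092.
Bidding $2288: you win and pay $1297. Payoff $20389 − $1297 = $19092.
Difference = $19092 − $19092 = $0; both bids lead to the same outcome because the competing bid is below both your value and your alternative bid.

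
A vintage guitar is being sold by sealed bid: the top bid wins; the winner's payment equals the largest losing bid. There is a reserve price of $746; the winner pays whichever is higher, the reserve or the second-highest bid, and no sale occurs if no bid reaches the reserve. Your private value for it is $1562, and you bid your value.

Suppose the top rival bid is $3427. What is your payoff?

$0

Your bid $1562 is below the highest competing bid $3427, so you lose. Payoff $0.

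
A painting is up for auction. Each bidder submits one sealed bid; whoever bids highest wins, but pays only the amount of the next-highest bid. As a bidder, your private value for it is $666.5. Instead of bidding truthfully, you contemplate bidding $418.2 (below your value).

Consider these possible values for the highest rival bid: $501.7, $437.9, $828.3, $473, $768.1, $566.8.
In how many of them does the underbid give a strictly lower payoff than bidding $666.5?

The deviation hurts exactly when the highest competing bid lies strictly between $418.2 and $666.5 — underbidding then forfeits a profitable win.
$501.7: inside the interval → strictly worse (loss $164.8).
$437.9: inside the interval → strictly worse (loss $228.6).
$828.3: above both → same outcome either way.
$473: inside the interval → strictly worse (loss $193.5).
$768.1: above both → same outcome either way.
$566.8: inside the interval → strictly worse (loss $99.7).
Count: 4.

4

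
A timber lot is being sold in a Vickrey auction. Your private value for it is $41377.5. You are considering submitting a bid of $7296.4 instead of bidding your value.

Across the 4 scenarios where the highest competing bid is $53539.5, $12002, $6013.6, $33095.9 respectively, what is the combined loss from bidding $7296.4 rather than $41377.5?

The deviation costs you only when the competing bid falls strictly between $7296.4 and $41377.5; elsewhere both bids give the same outcome.
$53539.5: outcomes coincide → loss $0.
$12002: truthful payoff $29375.5, deviation payoff $0 → loss $29375.5.
$6013.6: outcomes coincide → loss $0.
$33095.9: truthful payoff $8281.6, deviation payoff $0 → loss $8281.6.
Total loss = $29375.5 + $8281.6 = $37657.1.
Truthful bidding weakly dominates here: raising your bid can only win items priced above your value, and lowering it can only forfeit items priced below.

$37657.1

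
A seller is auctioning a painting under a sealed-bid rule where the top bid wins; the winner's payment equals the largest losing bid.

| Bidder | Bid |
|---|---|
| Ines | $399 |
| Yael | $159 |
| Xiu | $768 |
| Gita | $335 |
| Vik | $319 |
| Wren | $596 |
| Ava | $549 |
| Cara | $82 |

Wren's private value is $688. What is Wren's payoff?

$0

Highest bid: Xiu at $768, so Xiu wins.
Second-highest bid: Wren at $596 — that is the price the winner pays.
Wren did not win, so Wren pays nothing and receives nothing: payoff $0.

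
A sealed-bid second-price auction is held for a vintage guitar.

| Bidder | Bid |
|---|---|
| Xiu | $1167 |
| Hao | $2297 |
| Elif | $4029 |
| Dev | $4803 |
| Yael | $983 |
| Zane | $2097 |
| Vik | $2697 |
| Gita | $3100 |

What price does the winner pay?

Highest bid: Dev at $4803, so Dev wins.
Second-highest bid: Elif at $4029 — that is the price the winner pays.

$4029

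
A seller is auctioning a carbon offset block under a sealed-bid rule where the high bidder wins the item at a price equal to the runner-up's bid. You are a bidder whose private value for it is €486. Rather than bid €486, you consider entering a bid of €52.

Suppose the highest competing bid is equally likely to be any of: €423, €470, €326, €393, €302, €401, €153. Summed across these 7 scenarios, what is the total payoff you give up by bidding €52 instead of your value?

€934

The deviation costs you only when the competing bid falls strictly between €52 and €486; elsewhere both bids give the same outcome.
€423: truthful payoff €63, deviation payoff €0 → loss €63.
€470: truthful payoff €16, deviation payoff €0 → loss €16.
€326: truthful payoff €160, deviation payoff €0 → loss €160.
€393: truthful payoff €93, deviation payoff €0 → loss €93.
€302: truthful payoff €184, deviation payoff €0 → loss €184.
€401: truthful payoff €85, deviation payoff €0 → loss €85.
€153: truthful payoff €333, deviation payoff €0 → loss €333.
Total loss = €63 + €16 + €160 + €93 + €184 + €85 + €333 = €934.
Truthful bidding weakly dominates here: raising your bid can only win items priced above your value, and lowering it can only forfeit items priced below.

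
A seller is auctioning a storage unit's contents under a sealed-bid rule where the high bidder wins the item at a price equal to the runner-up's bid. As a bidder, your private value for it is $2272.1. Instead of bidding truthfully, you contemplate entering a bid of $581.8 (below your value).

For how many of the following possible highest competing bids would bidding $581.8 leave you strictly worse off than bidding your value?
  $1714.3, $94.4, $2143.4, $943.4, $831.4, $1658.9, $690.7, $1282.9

The deviation hurts exactly when the highest competing bid lies strictly between $581.8 and $2272.1 — underbidding then forfeits a profitable win.
$1714.3: inside the interval → strictly worse (loss $557.8).
$94.4: below both → same outcome either way.
$2143.4: inside the interval → strictly worse (loss $128.7).
$943.4: inside the interval → strictly worse (loss $1328.7).
$831.4: inside the interval → strictly worse (loss $1440.7).
$1658.9: inside the interval → strictly worse (loss $613.2).
$690.7: inside the interval → strictly worse (loss $1581.4).
$1282.9: inside the interval → strictly worse (loss $989.2).
Count: 7.

7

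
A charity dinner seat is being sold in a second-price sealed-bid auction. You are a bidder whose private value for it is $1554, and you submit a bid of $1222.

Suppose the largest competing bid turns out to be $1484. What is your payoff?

Your bid $1222 is below the highest competing bid $1484, so you lose.
A losing bidder pays nothing and receives nothing: payoff = $0.

$0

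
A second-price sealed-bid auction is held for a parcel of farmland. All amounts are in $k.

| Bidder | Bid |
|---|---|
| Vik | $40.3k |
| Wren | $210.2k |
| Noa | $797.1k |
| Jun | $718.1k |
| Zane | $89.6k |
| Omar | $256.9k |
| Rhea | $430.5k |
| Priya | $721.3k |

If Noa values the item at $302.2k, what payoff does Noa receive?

−$419.1k

Highest bid: Noa at $797.1k, so Noa wins.
Second-highest bid: Priya at $721.3k — that is the price the winner pays.
Noa's payoff = value − price = $302.2k − $721.3k = −$419.1k.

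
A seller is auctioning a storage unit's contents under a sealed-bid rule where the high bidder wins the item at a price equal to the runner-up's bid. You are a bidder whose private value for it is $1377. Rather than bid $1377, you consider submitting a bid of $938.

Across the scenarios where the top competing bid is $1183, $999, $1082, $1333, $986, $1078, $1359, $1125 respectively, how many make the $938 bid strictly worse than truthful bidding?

8

The deviation hurts exactly when the highest competing bid lies strictly between $938 and $1377 — underbidding then forfeits a profitable win.
$1183: inside the interval → strictly worse (loss $194).
$999: inside the interval → strictly worse (loss $378).
$1082: inside the interval → strictly worse (loss $295).
$1333: inside the interval → strictly worse (loss $44).
$986: inside the interval → strictly worse (loss $391).
$1078: inside the interval → strictly worse (loss $299).
$1359: inside the interval → strictly worse (loss $18).
$1125: inside the interval → strictly worse (loss $252).
Count: 8.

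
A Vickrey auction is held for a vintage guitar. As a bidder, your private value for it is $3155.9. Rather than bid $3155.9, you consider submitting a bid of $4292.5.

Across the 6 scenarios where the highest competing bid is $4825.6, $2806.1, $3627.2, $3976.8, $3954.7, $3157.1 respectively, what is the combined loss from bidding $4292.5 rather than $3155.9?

The deviation costs you only when the competing bid falls strictly between $3155.9 and $4292.5; elsewhere both bids give the same outcome.
$4825.6: outcomes coincide → loss $0.
$2806.1: outcomes coincide → loss $0.
$3627.2: truthful payoff $0, deviation payoff −$471.3 → loss $471.3.
$3976.8: truthful payoff $0, deviation payoff −$820.9 → loss $820.9.
$3954.7: truthful payoff $0, deviation payoff −$798.8 → loss $798.8.
$3157.1: truthful payoff $0, deviation payoff −$1.2 → loss $1.2.
Total loss = $471.3 + $820.9 + $798.8 + $1.2 = $2092.2.
Because the price is fixed by the runner-up's bid, deviating from your value can only change a good outcome into a bad one — never the reverse.

$2092.2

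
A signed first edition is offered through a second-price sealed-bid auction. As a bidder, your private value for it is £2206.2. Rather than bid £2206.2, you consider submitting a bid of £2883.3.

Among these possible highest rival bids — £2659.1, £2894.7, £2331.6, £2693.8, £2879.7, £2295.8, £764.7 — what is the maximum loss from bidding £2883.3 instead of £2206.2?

£673.5

£2659.1: truthful gives £0, deviation gives −£452.9 → loss £452.9.
£2894.7: same outcome either way → loss £0.
£2331.6: truthful gives £0, deviation gives −£125.4 → loss £125.4.
£2693.8: truthful gives £0, deviation gives −£487.6 → loss £487.6.
£2879.7: truthful gives £0, deviation gives −£673.5 → loss £673.5.
£2295.8: truthful gives £0, deviation gives −£89.6 → loss £89.6.
£764.7: same outcome either way → loss £0.
Maximum loss: £673.5.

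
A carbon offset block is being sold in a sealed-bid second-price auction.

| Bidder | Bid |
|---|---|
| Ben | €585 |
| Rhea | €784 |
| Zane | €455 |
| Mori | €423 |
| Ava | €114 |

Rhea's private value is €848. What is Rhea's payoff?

€263

Highest bid: Rhea at €784, so Rhea wins.
Second-highest bid: Ben at €585 — that is the price the winner pays.
Rhea's payoff = value − price = €848 − €585 = €263.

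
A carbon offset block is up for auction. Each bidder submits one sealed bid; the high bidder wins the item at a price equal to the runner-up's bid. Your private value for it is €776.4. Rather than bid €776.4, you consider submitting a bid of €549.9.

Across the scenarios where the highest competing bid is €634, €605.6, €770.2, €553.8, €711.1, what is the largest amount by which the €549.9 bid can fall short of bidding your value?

€222.6

€634: truthful gives €142.4, deviation gives €0 → loss €142.4.
€605.6: truthful gives €170.8, deviation gives €0 → loss €170.8.
€770.2: truthful gives €6.2, deviation gives €0 → loss €6.2.
€553.8: truthful gives €222.6, deviation gives €0 → loss €222.6.
€711.1: truthful gives €65.3, deviation gives €0 → loss €65.3.
Maximum loss: €222.6.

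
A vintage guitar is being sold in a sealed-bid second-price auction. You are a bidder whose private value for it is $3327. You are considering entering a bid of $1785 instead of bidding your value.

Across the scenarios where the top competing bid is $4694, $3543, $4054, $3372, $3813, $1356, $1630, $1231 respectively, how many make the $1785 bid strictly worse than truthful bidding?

The deviation hurts exactly when the highest competing bid lies strictly between $1785 and $3327 — underbidding then forfeits a profitable win.
$4694: above both → same outcome either way.
$3543: above both → same outcome either way.
$4054: above both → same outcome either way.
$3372: above both → same outcome either way.
$3813: above both → same outcome either way.
$1356: below both → same outcome either way.
$1630: below both → same outcome either way.
$1231: below both → same outcome either way.
Count: 0.

0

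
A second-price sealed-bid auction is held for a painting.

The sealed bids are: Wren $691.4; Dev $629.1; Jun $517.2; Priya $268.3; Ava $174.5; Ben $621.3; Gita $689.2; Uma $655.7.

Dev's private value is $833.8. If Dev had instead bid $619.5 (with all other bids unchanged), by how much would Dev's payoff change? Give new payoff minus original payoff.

$0

The highest bid among the other bidders is $691.4; Dev's bid doesn't change that.
Original bid $629.1: Dev is not highest (top rival bid is $691.4); payoff $0.
Alternative bid $619.5: Dev is not highest (top rival bid is $691.4); payoff $0.
Change in payoff = $0 − ($0) = $0.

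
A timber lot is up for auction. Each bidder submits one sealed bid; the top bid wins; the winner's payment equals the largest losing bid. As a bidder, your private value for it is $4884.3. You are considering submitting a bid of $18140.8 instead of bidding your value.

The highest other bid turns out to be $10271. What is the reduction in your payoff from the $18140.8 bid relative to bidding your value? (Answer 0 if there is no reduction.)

Bidding your value $4884.3: you lose (since $4884.3 < $10271). Payoff $0.
Bidding $18140.8: you win and pay $10271. Payoff $4884.3 − $10271 = −$5386.7.
The competing bid $10271 lies between your value and your inflated bid, so overbidding wins an item priced above your value.
Loss from deviating = $0 − (−$5386.7) = $5386.7.
In a second-price auction your bid sets only whether you win, not what you pay, so bidding your true value is weakly dominant.

$5386.7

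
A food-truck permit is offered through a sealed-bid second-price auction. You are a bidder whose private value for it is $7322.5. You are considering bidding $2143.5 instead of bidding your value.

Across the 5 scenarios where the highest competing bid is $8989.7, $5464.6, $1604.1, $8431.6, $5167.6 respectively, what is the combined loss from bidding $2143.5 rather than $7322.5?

$4012.8

The deviation costs you only when the competing bid falls strictly between $2143.5 and $7322.5; elsewhere both bids give the same outcome.
$8989.7: outcomes coincide → loss $0.
$5464.6: truthful payoff $1857.9, deviation payoff $0 → loss $1857.9.
$1604.1: outcomes coincide → loss $0.
$8431.6: outcomes coincide → loss $0.
$5167.6: truthful payoff $2154.9, deviation payoff $0 → loss $2154.9.
Total loss = $1857.9 + $2154.9 = $4012.8.
Because the price is fixed by the runner-up's bid, deviating from your value can only change a good outcome into a bad one — never the reverse.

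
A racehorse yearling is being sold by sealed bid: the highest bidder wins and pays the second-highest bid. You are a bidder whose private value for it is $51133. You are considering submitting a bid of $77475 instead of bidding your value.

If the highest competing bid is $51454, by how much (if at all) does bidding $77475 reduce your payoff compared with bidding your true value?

$321

Bidding your value $51133: you lose (since $51133 < $51454). Payoff $0.
Bidding $77475: you win and pay $51454. Payoff $51133 − $51454 = −$321.
The competing bid $51454 lies between your value and your inflated bid, so overbidding wins an item priced above your value.
Loss from deviating = $0 − (−$321) = $321.
Truthful bidding weakly dominates here: raising your bid can only win items priced above your value, and lowering it can only forfeit items priced below.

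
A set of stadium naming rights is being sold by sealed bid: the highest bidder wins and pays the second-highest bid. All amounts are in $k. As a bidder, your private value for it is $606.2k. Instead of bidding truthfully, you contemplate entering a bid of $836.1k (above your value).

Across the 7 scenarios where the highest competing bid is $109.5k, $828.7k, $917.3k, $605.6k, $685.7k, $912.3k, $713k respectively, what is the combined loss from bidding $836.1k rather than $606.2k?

The deviation costs you only when the competing bid falls strictly between $606.2k and $836.1k; elsewhere both bids give the same outcome.
$109.5k: outcomes coincide → loss $0k.
$828.7k: truthful payoff $0k, deviation payoff −$222.5k → loss $222.5k.
$917.3k: outcomes coincide → loss $0k.
$605.6k: outcomes coincide → loss $0k.
$685.7k: truthful payoff $0k, deviation payoff −$79.5k → loss $79.5k.
$912.3k: outcomes coincide → loss $0k.
$713k: truthful payoff $0k, deviation payoff −$106.8k → loss $106.8k.
Total loss = $222.5k + $79.5k + $106.8k = $408.8k.
Truthful bidding weakly dominates here: raising your bid can only win items priced above your value, and lowering it can only forfeit items priced below.

$408.8k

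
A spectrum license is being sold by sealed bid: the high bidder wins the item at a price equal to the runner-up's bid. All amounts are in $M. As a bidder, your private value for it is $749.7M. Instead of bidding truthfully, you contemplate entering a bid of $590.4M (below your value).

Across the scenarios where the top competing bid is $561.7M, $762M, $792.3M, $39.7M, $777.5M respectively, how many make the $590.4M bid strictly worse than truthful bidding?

0

The deviation hurts exactly when the highest competing bid lies strictly between $590.4M and $749.7M — underbidding then forfeits a profitable win.
$561.7M: below both → same outcome either way.
$762M: above both → same outcome either way.
$792.3M: above both → same outcome either way.
$39.7M: below both → same outcome either way.
$777.5M: above both → same outcome either way.
Count: 0.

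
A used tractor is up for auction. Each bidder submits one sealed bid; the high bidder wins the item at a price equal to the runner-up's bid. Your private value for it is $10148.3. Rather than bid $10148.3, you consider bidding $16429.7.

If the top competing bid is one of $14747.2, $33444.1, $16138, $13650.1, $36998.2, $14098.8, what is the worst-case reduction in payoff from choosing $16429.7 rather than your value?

$14747.2: truthful gives $0, deviation gives −$4598.9 → loss $4598.9.
$33444.1: same outcome either way → loss $0.
$16138: truthful gives $0, deviation gives −$5989.7 → loss $5989.7.
$13650.1: truthful gives $0, deviation gives −$3501.8 → loss $3501.8.
$36998.2: same outcome either way → loss $0.
$14098.8: truthful gives $0, deviation gives −$3950.5 → loss $3950.5.
Maximum loss: $5989.7.

$5989.7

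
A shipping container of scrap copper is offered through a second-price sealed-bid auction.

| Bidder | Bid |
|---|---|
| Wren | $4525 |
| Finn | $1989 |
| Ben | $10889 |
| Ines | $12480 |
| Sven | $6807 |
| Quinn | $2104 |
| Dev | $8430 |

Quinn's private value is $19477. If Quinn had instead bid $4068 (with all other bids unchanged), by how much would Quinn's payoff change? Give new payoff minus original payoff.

$0

The highest bid among the other bidders is $12480; Quinn's bid doesn't change that.
Original bid $2104: Quinn is not highest (top rival bid is $12480); payoff $0.
Alternative bid $4068: Quinn is not highest (top rival bid is $12480); payoff $0.
Change in payoff = $0 − ($0) = $0.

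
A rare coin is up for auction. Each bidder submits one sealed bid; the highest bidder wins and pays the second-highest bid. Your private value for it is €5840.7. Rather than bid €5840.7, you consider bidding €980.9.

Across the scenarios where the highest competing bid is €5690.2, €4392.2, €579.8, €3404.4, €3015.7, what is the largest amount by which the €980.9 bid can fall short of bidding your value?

€2825

€5690.2: truthful gives €150.5, deviation gives €0 → loss €150.5.
€4392.2: truthful gives €1448.5, deviation gives €0 → loss €1448.5.
€579.8: same outcome either way → loss €0.
€3404.4: truthful gives €2436.3, deviation gives €0 → loss €2436.3.
€3015.7: truthful gives €2825, deviation gives €0 → loss €2825.
Maximum loss: €2825.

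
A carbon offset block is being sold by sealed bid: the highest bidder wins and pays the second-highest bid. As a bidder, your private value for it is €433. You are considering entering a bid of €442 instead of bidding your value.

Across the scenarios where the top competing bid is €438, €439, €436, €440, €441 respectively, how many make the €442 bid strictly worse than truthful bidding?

5

The deviation hurts exactly when the highest competing bid lies strictly between €433 and €442 — overbidding then wins at a price above your value.
€438: inside the interval → strictly worse (loss €5).
€439: inside the interval → strictly worse (loss €6).
€436: inside the interval → strictly worse (loss €3).
€440: inside the interval → strictly worse (loss €7).
€441: inside the interval → strictly worse (loss €8).
Count: 5.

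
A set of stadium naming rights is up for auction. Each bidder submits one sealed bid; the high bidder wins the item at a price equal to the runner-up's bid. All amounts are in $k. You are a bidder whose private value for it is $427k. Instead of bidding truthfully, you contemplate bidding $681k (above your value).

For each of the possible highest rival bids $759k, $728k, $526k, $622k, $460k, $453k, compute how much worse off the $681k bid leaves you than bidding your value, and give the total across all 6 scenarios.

$353k

The deviation costs you only when the competing bid falls strictly between $427k and $681k; elsewhere both bids give the same outcome.
$759k: outcomes coincide → loss $0k.
$728k: outcomes coincide → loss $0k.
$526k: truthful payoff $0k, deviation payoff −$99k → loss $99k.
$622k: truthful payoff $0k, deviation payoff −$195k → loss $195k.
$460k: truthful payoff $0k, deviation payoff −$33k → loss $33k.
$453k: truthful payoff $0k, deviation payoff −$26k → loss $26k.
Total loss = $99k + $195k + $33k + $26k = $353k.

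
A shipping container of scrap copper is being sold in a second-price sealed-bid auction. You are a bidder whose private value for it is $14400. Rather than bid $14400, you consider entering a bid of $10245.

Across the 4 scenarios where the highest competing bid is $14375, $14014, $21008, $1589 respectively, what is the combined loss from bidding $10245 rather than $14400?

The deviation costs you only when the competing bid falls strictly between $10245 and $14400; elsewhere both bids give the same outcome.
$14375: truthful payoff $25, deviation payoff $0 → loss $25.
$14014: truthful payoff $386, deviation payoff $0 → loss $386.
$21008: outcomes coincide → loss $0.
$1589: outcomes coincide → loss $0.
Total loss = $25 + $386 = $411.
In a second-price auction your bid sets only whether you win, not what you pay, so bidding your true value is weakly dominant.

$411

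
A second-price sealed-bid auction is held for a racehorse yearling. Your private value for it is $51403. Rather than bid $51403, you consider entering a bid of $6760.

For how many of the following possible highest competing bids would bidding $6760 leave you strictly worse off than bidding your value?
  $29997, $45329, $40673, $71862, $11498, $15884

5

The deviation hurts exactly when the highest competing bid lies strictly between $6760 and $51403 — underbidding then forfeits a profitable win.
$29997: inside the interval → strictly worse (loss $21406).
$45329: inside the interval → strictly worse (loss $6074).
$40673: inside the interval → strictly worse (loss $10730).
$71862: above both → same outcome either way.
$11498: inside the interval → strictly worse (loss $39905).
$15884: inside the interval → strictly worse (loss $35519).
Count: 5.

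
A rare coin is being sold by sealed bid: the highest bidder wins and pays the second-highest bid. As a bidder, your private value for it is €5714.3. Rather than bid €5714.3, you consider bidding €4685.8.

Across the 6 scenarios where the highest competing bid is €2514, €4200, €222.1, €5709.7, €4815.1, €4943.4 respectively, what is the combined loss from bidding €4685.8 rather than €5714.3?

The deviation costs you only when the competing bid falls strictly between €4685.8 and €5714.3; elsewhere both bids give the same outcome.
€2514: outcomes coincide → loss €0.
€4200: outcomes coincide → loss €0.
€222.1: outcomes coincide → loss €0.
€5709.7: truthful payoff €4.6, deviation payoff €0 → loss €4.6.
€4815.1: truthful payoff €899.2, deviation payoff €0 → loss €899.2.
€4943.4: truthful payoff €770.9, deviation payoff €0 → loss €770.9.
Total loss = €4.6 + €899.2 + €770.9 = €1674.7.
In a second-price auction your bid sets only whether you win, not what you pay, so bidding your true value is weakly dominant.

€1674.7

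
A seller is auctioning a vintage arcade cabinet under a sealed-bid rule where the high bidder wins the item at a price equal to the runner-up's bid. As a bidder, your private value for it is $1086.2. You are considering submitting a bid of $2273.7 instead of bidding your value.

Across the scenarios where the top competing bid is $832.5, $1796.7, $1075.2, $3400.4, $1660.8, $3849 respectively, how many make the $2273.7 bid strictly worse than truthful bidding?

The deviation hurts exactly when the highest competing bid lies strictly between $1086.2 and $2273.7 — overbidding then wins at a price above your value.
$832.5: below both → same outcome either way.
$1796.7: inside the interval → strictly worse (loss $710.5).
$1075.2: below both → same outcome either way.
$3400.4: above both → same outcome either way.
$1660.8: inside the interval → strictly worse (loss $574.6).
$3849: above both → same outcome either way.
Count: 2.

2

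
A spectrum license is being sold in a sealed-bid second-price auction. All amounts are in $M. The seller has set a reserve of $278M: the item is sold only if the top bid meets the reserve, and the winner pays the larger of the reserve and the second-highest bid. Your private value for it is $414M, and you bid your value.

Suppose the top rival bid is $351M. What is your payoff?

Your bid $414M is the highest and exceeds the reserve.
Price = max(second-highest bid, reserve) = max($351M, $278M) = $351M.
Payoff = $414M − $351M = $63M.

$63M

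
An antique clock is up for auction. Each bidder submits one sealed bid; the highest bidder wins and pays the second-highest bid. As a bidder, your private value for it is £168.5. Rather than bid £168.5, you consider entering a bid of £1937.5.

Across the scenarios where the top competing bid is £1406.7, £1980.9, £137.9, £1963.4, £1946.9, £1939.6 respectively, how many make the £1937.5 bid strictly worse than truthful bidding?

1

The deviation hurts exactly when the highest competing bid lies strictly between £168.5 and £1937.5 — overbidding then wins at a price above your value.
£1406.7: inside the interval → strictly worse (loss £1238.2).
£1980.9: above both → same outcome either way.
£137.9: below both → same outcome either way.
£1963.4: above both → same outcome either way.
£1946.9: above both → same outcome either way.
£1939.6: above both → same outcome either way.
Count: 1.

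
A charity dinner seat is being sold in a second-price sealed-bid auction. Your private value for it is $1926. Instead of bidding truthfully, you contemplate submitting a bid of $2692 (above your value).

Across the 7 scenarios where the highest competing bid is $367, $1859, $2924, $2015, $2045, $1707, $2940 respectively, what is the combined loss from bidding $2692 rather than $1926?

The deviation costs you only when the competing bid falls strictly between $1926 and $2692; elsewhere both bids give the same outcome.
$367: outcomes coincide → loss $0.
$1859: outcomes coincide → loss $0.
$2924: outcomes coincide → loss $0.
$2015: truthful payoff $0, deviation payoff −$89 → loss $89.
$2045: truthful payoff $0, deviation payoff −$119 → loss $119.
$1707: outcomes coincide → loss $0.
$2940: outcomes coincide → loss $0.
Total loss = $89 + $119 = $208.
Truthful bidding weakly dominates here: raising your bid can only win items priced above your value, and lowering it can only forfeit items priced below.

$208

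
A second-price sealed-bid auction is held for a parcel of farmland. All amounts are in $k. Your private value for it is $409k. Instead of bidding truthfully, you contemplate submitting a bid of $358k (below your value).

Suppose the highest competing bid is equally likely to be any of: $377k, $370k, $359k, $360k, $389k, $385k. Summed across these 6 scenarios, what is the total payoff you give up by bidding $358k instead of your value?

$214k

The deviation costs you only when the competing bid falls strictly between $358k and $409k; elsewhere both bids give the same outcome.
$377k: truthful payoff $32k, deviation payoff $0k → loss $32k.
$370k: truthful payoff $39k, deviation payoff $0k → loss $39k.
$359k: truthful payoff $50k, deviation payoff $0k → loss $50k.
$360k: truthful payoff $49k, deviation payoff $0k → loss $49k.
$389k: truthful payoff $20k, deviation payoff $0k → loss $20k.
$385k: truthful payoff $24k, deviation payoff $0k → loss $24k.
Total loss = $32k + $39k + $50k + $49k + $20k + $24k = $214k.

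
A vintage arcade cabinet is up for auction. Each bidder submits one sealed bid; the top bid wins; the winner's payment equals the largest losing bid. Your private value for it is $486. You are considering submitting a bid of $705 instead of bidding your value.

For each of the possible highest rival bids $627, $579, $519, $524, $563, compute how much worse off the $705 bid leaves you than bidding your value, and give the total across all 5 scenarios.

$382

The deviation costs you only when the competing bid falls strictly between $486 and $705; elsewhere both bids give the same outcome.
$627: truthful payoff $0, deviation payoff −$141 → loss $141.
$579: truthful payoff $0, deviation payoff −$93 → loss $93.
$519: truthful payoff $0, deviation payoff −$33 → loss $33.
$524: truthful payoff $0, deviation payoff −$38 → loss $38.
$563: truthful payoff $0, deviation payoff −$77 → loss $77.
Total loss = $141 + $93 + $33 + $38 + $77 = $382.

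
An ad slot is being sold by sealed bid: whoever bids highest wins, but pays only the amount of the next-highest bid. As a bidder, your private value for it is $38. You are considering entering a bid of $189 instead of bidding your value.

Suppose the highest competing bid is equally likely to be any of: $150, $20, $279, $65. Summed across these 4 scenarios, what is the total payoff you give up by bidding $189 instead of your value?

$139

The deviation costs you only when the competing bid falls strictly between $38 and $189; elsewhere both bids give the same outcome.
$150: truthful payoff $0, deviation payoff −$112 → loss $112.
$20: outcomes coincide → loss $0.
$279: outcomes coincide → loss $0.
$65: truthful payoff $0, deviation payoff −$27 → loss $27.
Total loss = $112 + $27 = $139.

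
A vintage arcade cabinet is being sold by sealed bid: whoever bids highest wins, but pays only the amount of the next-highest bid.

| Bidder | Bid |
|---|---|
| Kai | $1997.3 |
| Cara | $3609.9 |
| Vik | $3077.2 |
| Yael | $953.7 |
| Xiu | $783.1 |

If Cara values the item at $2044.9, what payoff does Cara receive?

−$1032.3

Highest bid: Cara at $3609.9, so Cara wins.
Second-highest bid: Vik at $3077.2 — that is the price the winner pays.
Cara's payoff = value − price = $2044.9 − $3077.2 = −$1032.3.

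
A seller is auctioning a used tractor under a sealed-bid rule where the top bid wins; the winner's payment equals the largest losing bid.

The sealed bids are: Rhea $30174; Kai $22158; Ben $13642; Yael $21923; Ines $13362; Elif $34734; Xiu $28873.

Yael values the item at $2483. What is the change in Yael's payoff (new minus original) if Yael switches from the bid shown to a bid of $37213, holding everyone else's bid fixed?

The highest bid among the other bidders is $34734; Yael's bid doesn't change that.
Original bid $21923: Yael is not highest (top rival bid is $34734); payoff $0.
Alternative bid $37213: Yael is highest, pays the top rival bid $34734; payoff $2483 − $34734 = −$32251.
Change in payoff = −$32251 − ($0) = −$32251.

−$32251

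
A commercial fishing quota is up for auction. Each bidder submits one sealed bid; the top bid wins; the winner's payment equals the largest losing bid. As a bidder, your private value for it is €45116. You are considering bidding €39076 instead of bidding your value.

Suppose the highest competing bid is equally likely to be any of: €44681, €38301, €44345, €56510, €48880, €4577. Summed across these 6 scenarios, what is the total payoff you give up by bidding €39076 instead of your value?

€1206

The deviation costs you only when the competing bid falls strictly between €39076 and €45116; elsewhere both bids give the same outcome.
€44681: truthful payoff €435, deviation payoff €0 → loss €435.
€38301: outcomes coincide → loss €0.
€44345: truthful payoff €771, deviation payoff €0 → loss €771.
€56510: outcomes coincide → loss €0.
€48880: outcomes coincide → loss €0.
€4577: outcomes coincide → loss €0.
Total loss = €435 + €771 = €1206.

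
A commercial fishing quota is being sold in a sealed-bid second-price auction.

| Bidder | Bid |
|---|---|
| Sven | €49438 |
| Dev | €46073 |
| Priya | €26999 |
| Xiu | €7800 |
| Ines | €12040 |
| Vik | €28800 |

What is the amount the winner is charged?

Highest bid: Sven at €49438, so Sven wins.
Second-highest bid: Dev at €46073 — that is the price the winner pays.

€46073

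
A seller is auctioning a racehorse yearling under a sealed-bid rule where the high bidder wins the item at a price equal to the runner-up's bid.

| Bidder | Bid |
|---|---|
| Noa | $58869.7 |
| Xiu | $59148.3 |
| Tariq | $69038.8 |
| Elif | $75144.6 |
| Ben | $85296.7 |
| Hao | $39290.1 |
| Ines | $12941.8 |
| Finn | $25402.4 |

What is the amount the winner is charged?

$75144.6

Highest bid: Ben at $85296.7, so Ben wins.
Second-highest bid: Elif at $75144.6 — that is the price the winner pays.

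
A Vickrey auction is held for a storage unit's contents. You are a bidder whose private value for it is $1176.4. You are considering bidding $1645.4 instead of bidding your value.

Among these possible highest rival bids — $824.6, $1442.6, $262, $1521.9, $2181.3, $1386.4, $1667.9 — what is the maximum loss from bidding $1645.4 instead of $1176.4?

$345.5

$824.6: same outcome either way → loss $0.
$1442.6: truthful gives $0, deviation gives −$266.2 → loss $266.2.
$262: same outcome either way → loss $0.
$1521.9: truthful gives $0, deviation gives −$345.5 → loss $345.5.
$2181.3: same outcome either way → loss $0.
$1386.4: truthful gives $0, deviation gives −$210 → loss $210.
$1667.9: same outcome either way → loss $0.
Maximum loss: $345.5.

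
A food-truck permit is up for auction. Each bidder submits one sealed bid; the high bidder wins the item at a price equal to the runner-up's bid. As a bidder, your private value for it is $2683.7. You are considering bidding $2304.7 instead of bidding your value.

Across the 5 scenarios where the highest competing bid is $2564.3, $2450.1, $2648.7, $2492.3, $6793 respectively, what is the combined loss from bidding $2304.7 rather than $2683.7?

The deviation costs you only when the competing bid falls strictly between $2304.7 and $2683.7; elsewhere both bids give the same outcome.
$2564.3: truthful payoff $119.4, deviation payoff $0 → loss $119.4.
$2450.1: truthful payoff $233.6, deviation payoff $0 → loss $233.6.
$2648.7: truthful payoff $35, deviation payoff $0 → loss $35.
$2492.3: truthful payoff $191.4, deviation payoff $0 → loss $191.4.
$6793: outcomes coincide → loss $0.
Total loss = $119.4 + $233.6 + $35 + $191.4 = $579.4.

$579.4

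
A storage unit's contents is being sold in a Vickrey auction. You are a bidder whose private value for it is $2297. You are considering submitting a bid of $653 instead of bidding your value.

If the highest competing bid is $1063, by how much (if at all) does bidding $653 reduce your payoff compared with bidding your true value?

Bidding your value $2297: you win (since $2297 > $1063) and pay $1063. Payoff $1234.
Bidding $653: you lose. Payoff $0.
The competing bid $1063 lies between your shaded bid and your value, so underbidding forfeits an item you could have won at a profitable price.
Loss from deviating = $1234 − ($0) = $1234.

$1234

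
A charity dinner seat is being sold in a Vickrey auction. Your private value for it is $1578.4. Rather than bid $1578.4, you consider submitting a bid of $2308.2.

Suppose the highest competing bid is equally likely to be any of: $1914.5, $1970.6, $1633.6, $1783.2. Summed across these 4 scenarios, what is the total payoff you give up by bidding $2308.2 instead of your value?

$988.3

The deviation costs you only when the competing bid falls strictly between $1578.4 and $2308.2; elsewhere both bids give the same outcome.
$1914.5: truthful payoff $0, deviation payoff −$336.1 → loss $336.1.
$1970.6: truthful payoff $0, deviation payoff −$392.2 → loss $392.2.
$1633.6: truthful payoff $0, deviation payoff −$55.2 → loss $55.2.
$1783.2: truthful payoff $0, deviation payoff −$204.8 → loss $204.8.
Total loss = $336.1 + $392.2 + $55.2 + $204.8 = $988.3.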